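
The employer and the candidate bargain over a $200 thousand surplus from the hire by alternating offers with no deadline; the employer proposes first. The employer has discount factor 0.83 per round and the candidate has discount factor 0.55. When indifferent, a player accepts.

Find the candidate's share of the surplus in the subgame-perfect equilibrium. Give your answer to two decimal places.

In a stationary SPE each proposer offers the other exactly their discounted continuation value.
If the employer keeps x when proposing and the candidate keeps y when proposing, then x = 200 − 0.55y and y = 200 − 0.83x.
Solving: x = 200(1 − 0.55) / (1 − 0.83·0.55) = 90 / 0.5435 ≈ 165.5934.
The candidate gets 200 − 165.5934 ≈ 34.4066.

34.41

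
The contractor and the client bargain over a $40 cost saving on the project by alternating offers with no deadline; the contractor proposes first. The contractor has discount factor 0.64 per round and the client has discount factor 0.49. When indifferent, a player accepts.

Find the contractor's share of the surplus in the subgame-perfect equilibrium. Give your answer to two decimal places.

Let x be the contractor's share when the contractor proposes and y be the client's share when the client proposes.
The client accepts iff offered ≥ 0.49·y, so x = 40 − 0.49y. Symmetrically y = 40 − 0.64x.
Substituting: x = 40 − 0.49(40 − 0.64x), giving x(1 − 0.64·0.49) = 40(1 − 0.49).
So x = 40 × 0.51 / 0.6864 ≈ 29.7203, and the client receives 40 − x ≈ 10.2797.

29.72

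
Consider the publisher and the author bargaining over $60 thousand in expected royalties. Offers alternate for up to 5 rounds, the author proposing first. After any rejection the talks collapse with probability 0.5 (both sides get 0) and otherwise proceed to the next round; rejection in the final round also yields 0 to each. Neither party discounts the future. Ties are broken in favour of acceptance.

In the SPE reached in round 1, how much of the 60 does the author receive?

Round 5 (the author proposes): rejection yields 0 for the publisher; the author offers 0 and keeps 60.
Round 4 (the publisher proposes): rejecting gives the author an expected 0.5 × 60 = 30; the publisher offers that and keeps 30.
Round 3 (the author proposes): rejecting gives the publisher an expected 0.5 × 30 = 15, so the author offers 15, keeping 45.
Round 2 (the publisher proposes): rejecting gives the author an expected 0.5 × 45 = 22.5; the publisher offers that and keeps 37.5.
Round 1 (the author proposes): rejecting gives the publisher an expected 0.5 × 37.5 = 18.75. The author offers 18.75 and keeps 60 − 18.75 = 41.25.

41.25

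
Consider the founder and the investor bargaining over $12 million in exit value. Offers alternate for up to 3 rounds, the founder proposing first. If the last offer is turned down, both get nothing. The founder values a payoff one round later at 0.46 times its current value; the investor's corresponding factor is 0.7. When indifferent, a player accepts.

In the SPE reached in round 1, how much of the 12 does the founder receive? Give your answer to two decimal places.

Work backward from the last round.
Round 3 (the founder proposes): the investor will accept anything ≥ 0, so the founder offers 0 and keeps 12.
Round 2 (the investor proposes): the founder can get 12 next round, worth 0.46 × 12 = 5.52 now, so the investor offers 5.52, keeping 6.48.
Round 1 (the founder proposes): the investor can get 6.48 next round, worth 0.7 × 6.48 = 4.536 now. The founder offers 4.536 and keeps 12 − 4.536 = 7.464.

7.46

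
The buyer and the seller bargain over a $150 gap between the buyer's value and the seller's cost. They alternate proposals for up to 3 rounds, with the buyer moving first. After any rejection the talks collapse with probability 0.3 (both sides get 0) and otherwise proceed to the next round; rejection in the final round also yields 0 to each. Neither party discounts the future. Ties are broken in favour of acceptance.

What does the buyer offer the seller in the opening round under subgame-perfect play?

By backward induction:
Round 3 (the buyer proposes): rejection yields 0 for the seller; the buyer offers 0 and keeps 150.
Round 2 (the seller proposes): rejecting gives the buyer an expected 0.7 × 150 = 105; the seller offers that and keeps 45.
Round 1 (the buyer proposes): rejecting gives the seller an expected 0.7 × 45 = 31.5, so the buyer offers 31.5, keeping 118.5.

31.5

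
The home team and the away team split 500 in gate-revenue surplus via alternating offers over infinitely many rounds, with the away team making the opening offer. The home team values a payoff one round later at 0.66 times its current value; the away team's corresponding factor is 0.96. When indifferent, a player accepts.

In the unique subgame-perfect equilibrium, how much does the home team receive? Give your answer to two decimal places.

Let x be the away team's share when the away team proposes and y be the home team's share when the home team proposes.
The home team accepts iff offered ≥ 0.66·y, so x = 500 − 0.66y. Symmetrically y = 500 − 0.96x.
Substituting: x = 500 − 0.66(500 − 0.96x), giving x(1 − 0.96·0.66) = 500(1 − 0.66).
So x = 500 × 0.34 / 0.3664 ≈ 463.9738, and the home team receives 500 − x ≈ 36.0262.

36.03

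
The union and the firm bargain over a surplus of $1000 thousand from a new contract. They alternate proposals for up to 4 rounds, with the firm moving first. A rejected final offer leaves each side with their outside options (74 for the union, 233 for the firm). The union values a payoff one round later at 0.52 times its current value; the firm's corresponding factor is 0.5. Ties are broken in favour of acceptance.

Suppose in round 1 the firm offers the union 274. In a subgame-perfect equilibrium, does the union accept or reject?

Reject

Round 4 (the union proposes): the firm gets 233 if talks fail, so the union offers 233 and keeps 767.
Round 3 (the firm proposes): the union can get 767 next round, worth 0.52 × 767 = 398.84 now; the firm offers that and keeps 601.16.
Round 2 (the union proposes): the firm can get 601.16 next round, worth 0.5 × 601.16 = 300.58 now, so the union offers 300.58, keeping 699.42.
So by rejecting in round 1, the union gets 699.42 next round, worth 0.52 × 699.42 = 363.6984 now.
Offer 274 < 363.6984, so the union rejects.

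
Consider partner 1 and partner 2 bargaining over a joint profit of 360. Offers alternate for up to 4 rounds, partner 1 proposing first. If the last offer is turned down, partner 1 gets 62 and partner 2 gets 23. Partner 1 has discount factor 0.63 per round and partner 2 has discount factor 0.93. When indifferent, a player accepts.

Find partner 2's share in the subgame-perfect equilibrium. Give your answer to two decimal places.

Round 4 (partner 2 proposes): partner 1 gets 62 if talks fail, so partner 2 offers 62 and keeps 298.
Round 3 (partner 1 proposes): partner 2 can get 298 next round, worth 0.93 × 298 = 277.14 now, so partner 1 offers 277.14, keeping 82.86.
Round 2 (partner 2 proposes): partner 1 can get 82.86 next round, worth 0.63 × 82.86 = 52.2018 now. Partner 2 offers 52.2018 and keeps 360 − 52.2018 = 307.7982.
Round 1 (partner 1 proposes): partner 2 can get 307.7982 next round, worth 0.93 × 307.7982 = 286.252326 now. Partner 1 offers 286.252326 and keeps 360 − 286.252326 = 73.747674.

286.25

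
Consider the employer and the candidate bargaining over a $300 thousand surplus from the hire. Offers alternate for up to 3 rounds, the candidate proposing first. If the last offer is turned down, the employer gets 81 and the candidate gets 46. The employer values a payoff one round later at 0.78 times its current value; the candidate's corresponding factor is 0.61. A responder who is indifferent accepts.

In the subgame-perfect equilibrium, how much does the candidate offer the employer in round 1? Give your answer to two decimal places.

129.80

Solve by backward induction from round 3.
Round 3 (the candidate proposes): the employer gets 81 if talks fail, so the candidate offers 81 and keeps 219.
Round 2 (the employer proposes): the candidate can get 219 next round, worth 0.61 × 219 = 133.59 now; the employer offers that and keeps 166.41.
Round 1 (the candidate proposes): the employer can get 166.41 next round, worth 0.78 × 166.41 = 129.7998 now, so the candidate offers 129.7998, keeping 170.2002.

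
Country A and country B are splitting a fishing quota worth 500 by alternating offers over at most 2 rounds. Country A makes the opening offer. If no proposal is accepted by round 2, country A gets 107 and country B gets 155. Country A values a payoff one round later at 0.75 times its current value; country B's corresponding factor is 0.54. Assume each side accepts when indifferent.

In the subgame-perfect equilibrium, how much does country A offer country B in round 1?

Round 2 (country B proposes): country A gets 107 if talks fail, so country B offers 107 and keeps 393.
Round 1 (country A proposes): country B can get 393 next round, worth 0.54 × 393 = 212.22 now. Country A offers 212.22 and keeps 500 − 212.22 = 287.78.

212.22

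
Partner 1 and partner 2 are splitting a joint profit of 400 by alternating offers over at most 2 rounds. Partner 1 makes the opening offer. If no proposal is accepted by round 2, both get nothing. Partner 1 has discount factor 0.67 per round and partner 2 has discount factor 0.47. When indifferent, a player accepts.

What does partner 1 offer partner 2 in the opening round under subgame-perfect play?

188

Solve by backward induction from round 2.
Round 2 (partner 2 proposes): rejection yields 0 for partner 1; partner 2 offers 0 and keeps 400.
Round 1 (partner 1 proposes): partner 2 can get 400 next round, worth 0.47 × 400 = 188 now. Partner 1 offers 188 and keeps 400 − 188 = 212.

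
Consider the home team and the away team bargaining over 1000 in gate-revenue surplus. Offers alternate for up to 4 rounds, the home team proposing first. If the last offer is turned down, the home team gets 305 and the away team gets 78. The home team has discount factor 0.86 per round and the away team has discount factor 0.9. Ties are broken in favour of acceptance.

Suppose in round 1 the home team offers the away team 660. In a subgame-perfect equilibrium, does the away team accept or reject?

Accept

Work out the away team's continuation value if the offer is rejected.
Round 4 (the away team proposes): the home team gets 305 if talks fail, so the away team offers 305 and keeps 695.
Round 3 (the home team proposes): the away team can get 695 next round, worth 0.9 × 695 = 625.5 now, so the home team offers 625.5, keeping 374.5.
Round 2 (the away team proposes): the home team can get 374.5 next round, worth 0.86 × 374.5 = 322.07 now, so the away team offers 322.07, keeping 677.93.
So by rejecting in round 1, the away team gets 677.93 next round, worth 0.9 × 677.93 = 610.137 now.
Offer 660 ≥ 610.137, so the away team accepts.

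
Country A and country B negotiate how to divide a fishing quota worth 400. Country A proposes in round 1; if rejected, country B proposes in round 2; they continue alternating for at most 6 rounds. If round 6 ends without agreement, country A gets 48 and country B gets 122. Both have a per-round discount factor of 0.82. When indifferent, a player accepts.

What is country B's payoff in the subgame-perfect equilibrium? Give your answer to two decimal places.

Round 6 (country B proposes): country A gets 48 if talks fail, so country B offers 48 and keeps 352.
Round 5 (country A proposes): country B can get 352 next round, worth 0.82 × 352 = 288.64 now. Country A offers 288.64 and keeps 400 − 288.64 = 111.36.
Round 4 (country B proposes): country A can get 111.36 next round, worth 0.82 × 111.36 = 91.3152 now, so country B offers 91.3152, keeping 308.6848.
Round 3 (country A proposes): country B can get 308.6848 next round, worth 0.82 × 308.6848 = 253.121536 now, so country A offers 253.121536, keeping 146.878464.
Round 2 (country B proposes): country A can get 146.878464 next round, worth 0.82 × 146.878464 = 120.44034048 now, so country B offers 120.44034048, keeping 279.55965952.
Round 1 (country A proposes): country B can get 279.55965952 next round, worth 0.82 × 279.55965952 = 229.2389208064 now; country A offers that and keeps 170.7610791936.

229.24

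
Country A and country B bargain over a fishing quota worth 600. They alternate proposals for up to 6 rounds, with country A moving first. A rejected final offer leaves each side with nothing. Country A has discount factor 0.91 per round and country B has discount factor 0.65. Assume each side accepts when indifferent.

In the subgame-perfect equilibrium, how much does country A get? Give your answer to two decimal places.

407.69

By backward induction:
Round 6 (country B proposes): rejection yields 0 for country A; country B offers 0 and keeps 600.
Round 5 (country A proposes): country B can get 600 next round, worth 0.65 × 600 = 390 now; country A offers that and keeps 210.
Round 4 (country B proposes): country A can get 210 next round, worth 0.91 × 210 = 191.1 now; country B offers that and keeps 408.9.
Round 3 (country A proposes): country B can get 408.9 next round, worth 0.65 × 408.9 = 265.785 now; country A offers that and keeps 334.215.
Round 2 (country B proposes): country A can get 334.215 next round, worth 0.91 × 334.215 = 304.13565 now; country B offers that and keeps 295.86435.
Round 1 (country A proposes): country B can get 295.86435 next round, worth 0.65 × 295.86435 = 192.3118275 now; country A offers that and keeps 407.6881725.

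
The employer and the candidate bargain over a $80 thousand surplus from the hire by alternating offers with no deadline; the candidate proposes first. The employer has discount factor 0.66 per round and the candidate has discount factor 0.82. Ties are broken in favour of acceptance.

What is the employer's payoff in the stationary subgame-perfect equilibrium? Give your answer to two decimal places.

20.71

Let x be the candidate's share when the candidate proposes and y be the employer's share when the employer proposes.
The employer accepts iff offered ≥ 0.66·y, so x = 80 − 0.66y. Symmetrically y = 80 − 0.82x.
Substituting: x = 80 − 0.66(80 − 0.82x), giving x(1 − 0.82·0.66) = 80(1 − 0.66).
So x = 80 × 0.34 / 0.4588 ≈ 59.2851, and the employer receives 80 − x ≈ 20.7149.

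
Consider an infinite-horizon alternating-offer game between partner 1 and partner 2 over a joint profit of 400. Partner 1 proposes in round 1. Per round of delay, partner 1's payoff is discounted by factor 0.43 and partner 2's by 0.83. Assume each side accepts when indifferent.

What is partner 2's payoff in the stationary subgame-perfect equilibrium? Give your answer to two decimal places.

294.26

In a stationary SPE each proposer offers the other exactly their discounted continuation value.
If partner 1 keeps x when proposing and partner 2 keeps y when proposing, then x = 400 − 0.83y and y = 400 − 0.43x.
Solving: x = 400(1 − 0.83) / (1 − 0.43·0.83) = 68 / 0.6431 ≈ 105.7378.
Partner 2 gets 400 − 105.7378 ≈ 294.2622.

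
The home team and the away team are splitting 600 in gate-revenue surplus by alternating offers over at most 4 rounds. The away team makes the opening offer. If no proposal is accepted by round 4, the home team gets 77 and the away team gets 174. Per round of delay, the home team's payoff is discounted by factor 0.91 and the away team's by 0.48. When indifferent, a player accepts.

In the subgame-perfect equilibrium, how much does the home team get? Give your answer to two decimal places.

453.25

Round 4 (the home team proposes): the away team gets 174 if talks fail, so the home team offers 174 and keeps 426.
Round 3 (the away team proposes): the home team can get 426 next round, worth 0.91 × 426 = 387.66 now, so the away team offers 387.66, keeping 212.34.
Round 2 (the home team proposes): the away team can get 212.34 next round, worth 0.48 × 212.34 = 101.9232 now. The home team offers 101.9232 and keeps 600 − 101.9232 = 498.0768.
Round 1 (the away team proposes): the home team can get 498.0768 next round, worth 0.91 × 498.0768 = 453.249888 now. The away team offers 453.249888 and keeps 600 − 453.249888 = 146.750112.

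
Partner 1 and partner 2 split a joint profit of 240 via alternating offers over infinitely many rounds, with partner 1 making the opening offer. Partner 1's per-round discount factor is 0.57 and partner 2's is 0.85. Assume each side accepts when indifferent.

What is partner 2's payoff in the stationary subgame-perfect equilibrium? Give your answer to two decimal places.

In a stationary SPE each proposer offers the other exactly their discounted continuation value.
If partner 1 keeps x when proposing and partner 2 keeps y when proposing, then x = 240 − 0.85y and y = 240 − 0.57x.
Solving: x = 240(1 − 0.85) / (1 − 0.57·0.85) = 36 / 0.5155 ≈ 69.8351.
Partner 2 gets 240 − 69.8351 ≈ 170.1649.

170.16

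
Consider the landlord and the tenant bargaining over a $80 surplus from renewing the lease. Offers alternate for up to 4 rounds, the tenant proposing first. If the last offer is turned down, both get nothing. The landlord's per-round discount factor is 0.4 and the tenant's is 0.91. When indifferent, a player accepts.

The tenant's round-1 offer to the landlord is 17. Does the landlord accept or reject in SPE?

Accept

Round 4 (the landlord proposes): the tenant will accept anything ≥ 0, so the landlord offers 0 and keeps 80.
Round 3 (the tenant proposes): the landlord can get 80 next round, worth 0.4 × 80 = 32 now; the tenant offers that and keeps 48.
Round 2 (the landlord proposes): the tenant can get 48 next round, worth 0.91 × 48 = 43.68 now, so the landlord offers 43.68, keeping 36.32.
So by rejecting in round 1, the landlord gets 36.32 next round, worth 0.4 × 36.32 = 14.528 now.
Offer 17 ≥ 14.528, so the landlord accepts.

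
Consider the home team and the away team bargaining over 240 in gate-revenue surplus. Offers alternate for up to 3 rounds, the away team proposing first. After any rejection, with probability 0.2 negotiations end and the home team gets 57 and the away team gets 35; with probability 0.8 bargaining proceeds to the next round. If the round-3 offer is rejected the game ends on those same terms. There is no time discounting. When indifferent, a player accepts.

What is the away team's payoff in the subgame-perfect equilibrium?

Round 3 (the away team proposes): the home team gets 57 if talks fail, so the away team offers 57 and keeps 183.
Round 2 (the home team proposes): rejecting gives the away team an expected 0.8 × 183 + 0.2 × 35 = 153.4; the home team offers that and keeps 86.6.
Round 1 (the away team proposes): rejecting gives the home team an expected 0.8 × 86.6 + 0.2 × 57 = 80.68. The away team offers 80.68 and keeps 240 − 80.68 = 159.32.

159.32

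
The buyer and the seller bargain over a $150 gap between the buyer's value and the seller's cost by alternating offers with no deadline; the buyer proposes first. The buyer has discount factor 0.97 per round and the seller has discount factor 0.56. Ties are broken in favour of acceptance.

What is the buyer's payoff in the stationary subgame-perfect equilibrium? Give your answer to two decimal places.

Let x be the buyer's share when the buyer proposes and y be the seller's share when the seller proposes.
The seller accepts iff offered ≥ 0.56·y, so x = 150 − 0.56y. Symmetrically y = 150 − 0.97x.
Substituting: x = 150 − 0.56(150 − 0.97x), giving x(1 − 0.97·0.56) = 150(1 − 0.56).
So x = 150 × 0.44 / 0.4568 ≈ 144.4834, and the seller receives 150 − x ≈ 5.5166.

144.48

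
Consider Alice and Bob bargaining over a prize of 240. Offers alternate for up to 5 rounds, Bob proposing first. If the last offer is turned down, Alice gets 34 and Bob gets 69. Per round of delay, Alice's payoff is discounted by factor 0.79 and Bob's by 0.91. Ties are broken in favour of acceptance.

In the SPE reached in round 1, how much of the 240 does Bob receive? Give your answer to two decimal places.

193.10

Round 5 (Bob proposes): Alice gets 34 if talks fail, so Bob offers 34 and keeps 206.
Round 4 (Alice proposes): Bob can get 206 next round, worth 0.91 × 206 = 187.46 now; Alice offers that and keeps 52.54.
Round 3 (Bob proposes): Alice can get 52.54 next round, worth 0.79 × 52.54 = 41.5066 now; Bob offers that and keeps 198.4934.
Round 2 (Alice proposes): Bob can get 198.4934 next round, worth 0.91 × 198.4934 = 180.628994 now; Alice offers that and keeps 59.371006.
Round 1 (Bob proposes): Alice can get 59.371006 next round, worth 0.79 × 59.371006 = 46.90309474 now; Bob offers that and keeps 193.09690526.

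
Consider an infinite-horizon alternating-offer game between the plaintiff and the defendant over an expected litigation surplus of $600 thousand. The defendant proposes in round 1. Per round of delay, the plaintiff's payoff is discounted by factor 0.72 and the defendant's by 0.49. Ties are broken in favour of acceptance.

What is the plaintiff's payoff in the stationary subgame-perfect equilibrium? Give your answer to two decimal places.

Let x be the defendant's share when the defendant proposes and y be the plaintiff's share when the plaintiff proposes.
The plaintiff accepts iff offered ≥ 0.72·y, so x = 600 − 0.72y. Symmetrically y = 600 − 0.49x.
Substituting: x = 600 − 0.72(600 − 0.49x), giving x(1 − 0.49·0.72) = 600(1 − 0.72).
So x = 600 × 0.28 / 0.6472 ≈ 259.5797, and the plaintiff receives 600 − x ≈ 340.4203.

340.42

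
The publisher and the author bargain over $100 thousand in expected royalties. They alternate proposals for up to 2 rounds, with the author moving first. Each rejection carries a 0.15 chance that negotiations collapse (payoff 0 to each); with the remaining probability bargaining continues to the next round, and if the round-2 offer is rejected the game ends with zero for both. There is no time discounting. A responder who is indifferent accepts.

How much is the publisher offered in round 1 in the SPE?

85

Round 2 (the publisher proposes): rejection yields 0 for the author; the publisher offers 0 and keeps 100.
Round 1 (the author proposes): rejecting gives the publisher an expected 0.85 × 100 = 85; the author offers that and keeps 15.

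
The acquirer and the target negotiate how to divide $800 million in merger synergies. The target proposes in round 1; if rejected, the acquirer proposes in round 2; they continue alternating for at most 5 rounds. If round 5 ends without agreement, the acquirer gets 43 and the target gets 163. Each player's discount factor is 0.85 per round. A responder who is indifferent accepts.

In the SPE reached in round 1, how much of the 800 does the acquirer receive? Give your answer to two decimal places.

Round 5 (the target proposes): the acquirer gets 43 if talks fail, so the target offers 43 and keeps 757.
Round 4 (the acquirer proposes): the target can get 757 next round, worth 0.85 × 757 = 643.45 now. The acquirer offers 643.45 and keeps 800 − 643.45 = 156.55.
Round 3 (the target proposes): the acquirer can get 156.55 next round, worth 0.85 × 156.55 = 133.0675 now, so the target offers 133.0675, keeping 666.9325.
Round 2 (the acquirer proposes): the target can get 666.9325 next round, worth 0.85 × 666.9325 = 566.892625 now, so the acquirer offers 566.892625, keeping 233.107375.
Round 1 (the target proposes): the acquirer can get 233.107375 next round, worth 0.85 × 233.107375 = 198.14126875 now. The target offers 198.14126875 and keeps 800 − 198.14126875 = 601.85873125.

198.14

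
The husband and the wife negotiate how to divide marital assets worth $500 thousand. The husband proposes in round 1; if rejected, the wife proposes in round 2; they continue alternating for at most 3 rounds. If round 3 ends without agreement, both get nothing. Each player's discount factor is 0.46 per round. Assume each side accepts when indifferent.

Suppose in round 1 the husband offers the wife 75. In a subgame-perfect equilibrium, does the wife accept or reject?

Reject

Round 3 (the husband proposes): rejection yields 0 for the wife; the husband offers 0 and keeps 500.
Round 2 (the wife proposes): the husband can get 500 next round, worth 0.46 × 500 = 230 now; the wife offers that and keeps 270.
So by rejecting in round 1, the wife gets 270 next round, worth 0.46 × 270 = 124.2 now.
Offer 75 < 124.2, so the wife rejects.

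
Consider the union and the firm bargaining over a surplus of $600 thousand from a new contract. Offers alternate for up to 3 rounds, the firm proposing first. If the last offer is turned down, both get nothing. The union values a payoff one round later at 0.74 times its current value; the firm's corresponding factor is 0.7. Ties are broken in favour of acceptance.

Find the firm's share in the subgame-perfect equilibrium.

466.8

Solve by backward induction from round 3.
Round 3 (the firm proposes): rejection yields 0 for the union; the firm offers 0 and keeps 600.
Round 2 (the union proposes): the firm can get 600 next round, worth 0.7 × 600 = 420 now. The union offers 420 and keeps 600 − 420 = 180.
Round 1 (the firm proposes): the union can get 180 next round, worth 0.74 × 180 = 133.2 now. The firm offers 133.2 and keeps 600 − 133.2 = 466.8.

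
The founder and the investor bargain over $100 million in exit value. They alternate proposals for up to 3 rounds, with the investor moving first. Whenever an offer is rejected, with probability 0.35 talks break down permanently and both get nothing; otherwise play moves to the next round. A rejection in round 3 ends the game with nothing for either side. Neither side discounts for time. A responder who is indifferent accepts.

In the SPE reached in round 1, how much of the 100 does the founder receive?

22.75

Round 3 (the investor proposes): the founder will accept anything ≥ 0, so the investor offers 0 and keeps 100.
Round 2 (the founder proposes): rejecting gives the investor an expected 0.65 × 100 = 65, so the founder offers 65, keeping 35.
Round 1 (the investor proposes): rejecting gives the founder an expected 0.65 × 35 = 22.75. The investor offers 22.75 and keeps 100 − 22.75 = 77.25.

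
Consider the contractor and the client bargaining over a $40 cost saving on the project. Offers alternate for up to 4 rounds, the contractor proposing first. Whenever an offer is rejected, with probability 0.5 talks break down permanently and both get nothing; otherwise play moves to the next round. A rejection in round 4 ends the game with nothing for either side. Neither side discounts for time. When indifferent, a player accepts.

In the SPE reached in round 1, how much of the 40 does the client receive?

15

Round 4 (the client proposes): the contractor will accept anything ≥ 0, so the client offers 0 and keeps 40.
Round 3 (the contractor proposes): rejecting gives the client an expected 0.5 × 40 = 20, so the contractor offers 20, keeping 20.
Round 2 (the client proposes): rejecting gives the contractor an expected 0.5 × 20 = 10; the client offers that and keeps 30.
Round 1 (the contractor proposes): rejecting gives the client an expected 0.5 × 30 = 15. The contractor offers 15 and keeps 40 − 15 = 25.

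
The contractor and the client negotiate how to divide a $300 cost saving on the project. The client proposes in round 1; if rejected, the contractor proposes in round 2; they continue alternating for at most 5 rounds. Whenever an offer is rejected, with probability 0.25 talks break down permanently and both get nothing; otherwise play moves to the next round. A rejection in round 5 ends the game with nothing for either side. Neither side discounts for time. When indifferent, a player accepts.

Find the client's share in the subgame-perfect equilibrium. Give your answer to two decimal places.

Round 5 (the client proposes): rejection yields 0 for the contractor; the client offers 0 and keeps 300.
Round 4 (the contractor proposes): rejecting gives the client an expected 0.75 × 300 = 225, so the contractor offers 225, keeping 75.
Round 3 (the client proposes): rejecting gives the contractor an expected 0.75 × 75 = 56.25; the client offers that and keeps 243.75.
Round 2 (the contractor proposes): rejecting gives the client an expected 0.75 × 243.75 = 182.8125; the contractor offers that and keeps 117.1875.
Round 1 (the client proposes): rejecting gives the contractor an expected 0.75 × 117.1875 = 87.890625. The client offers 87.890625 and keeps 300 − 87.890625 = 212.109375.

212.11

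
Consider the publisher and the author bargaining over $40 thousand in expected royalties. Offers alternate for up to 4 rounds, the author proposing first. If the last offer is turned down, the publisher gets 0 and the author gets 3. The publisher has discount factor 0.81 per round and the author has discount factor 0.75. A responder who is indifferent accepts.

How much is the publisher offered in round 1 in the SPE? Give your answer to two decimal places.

26.31

Round 4 (the publisher proposes): the author gets 3 if talks fail, so the publisher offers 3 and keeps 37.
Round 3 (the author proposes): the publisher can get 37 next round, worth 0.81 × 37 = 29.97 now, so the author offers 29.97, keeping 10.03.
Round 2 (the publisher proposes): the author can get 10.03 next round, worth 0.75 × 10.03 = 7.5225 now; the publisher offers that and keeps 32.4775.
Round 1 (the author proposes): the publisher can get 32.4775 next round, worth 0.81 × 32.4775 = 26.306775 now, so the author offers 26.306775, keeping 13.693225.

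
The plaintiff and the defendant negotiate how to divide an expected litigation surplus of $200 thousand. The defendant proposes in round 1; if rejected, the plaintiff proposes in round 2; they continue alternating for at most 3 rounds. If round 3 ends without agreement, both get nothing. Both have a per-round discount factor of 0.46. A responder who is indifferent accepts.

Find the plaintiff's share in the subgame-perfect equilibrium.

Round 3 (the defendant proposes): rejection yields 0 for the plaintiff; the defendant offers 0 and keeps 200.
Round 2 (the plaintiff proposes): the defendant can get 200 next round, worth 0.46 × 200 = 92 now; the plaintiff offers that and keeps 108.
Round 1 (the defendant proposes): the plaintiff can get 108 next round, worth 0.46 × 108 = 49.68 now, so the defendant offers 49.68, keeping 150.32.

49.68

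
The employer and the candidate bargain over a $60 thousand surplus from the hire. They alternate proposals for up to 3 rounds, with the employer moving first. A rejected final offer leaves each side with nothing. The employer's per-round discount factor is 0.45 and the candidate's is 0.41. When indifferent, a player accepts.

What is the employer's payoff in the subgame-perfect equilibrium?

46.47

Round 3 (the employer proposes): rejection yields 0 for the candidate; the employer offers 0 and keeps 60.
Round 2 (the candidate proposes): the employer can get 60 next round, worth 0.45 × 60 = 27 now. The candidate offers 27 and keeps 60 − 27 = 33.
Round 1 (the employer proposes): the candidate can get 33 next round, worth 0.41 × 33 = 13.53 now, so the employer offers 13.53, keeping 46.47.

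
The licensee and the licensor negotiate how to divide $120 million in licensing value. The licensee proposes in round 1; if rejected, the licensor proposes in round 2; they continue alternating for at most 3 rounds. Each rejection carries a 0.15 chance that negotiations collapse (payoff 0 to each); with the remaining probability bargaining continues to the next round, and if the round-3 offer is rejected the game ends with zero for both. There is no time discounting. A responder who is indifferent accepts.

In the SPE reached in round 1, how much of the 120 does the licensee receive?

Round 3 (the licensee proposes): the licensor will accept anything ≥ 0, so the licensee offers 0 and keeps 120.
Round 2 (the licensor proposes): rejecting gives the licensee an expected 0.85 × 120 = 102. The licensor offers 102 and keeps 120 − 102 = 18.
Round 1 (the licensee proposes): rejecting gives the licensor an expected 0.85 × 18 = 15.3; the licensee offers that and keeps 104.7.

104.7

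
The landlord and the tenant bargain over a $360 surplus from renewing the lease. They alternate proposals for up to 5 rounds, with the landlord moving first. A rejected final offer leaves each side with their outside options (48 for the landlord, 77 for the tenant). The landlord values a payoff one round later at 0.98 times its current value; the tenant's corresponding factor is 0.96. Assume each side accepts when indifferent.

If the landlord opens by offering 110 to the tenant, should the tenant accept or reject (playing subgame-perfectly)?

Accept

Round 5 (the landlord proposes): the tenant gets 77 if talks fail, so the landlord offers 77 and keeps 283.
Round 4 (the tenant proposes): the landlord can get 283 next round, worth 0.98 × 283 = 277.34 now. The tenant offers 277.34 and keeps 360 − 277.34 = 82.66.
Round 3 (the landlord proposes): the tenant can get 82.66 next round, worth 0.96 × 82.66 = 79.3536 now. The landlord offers 79.3536 and keeps 360 − 79.3536 = 280.6464.
Round 2 (the tenant proposes): the landlord can get 280.6464 next round, worth 0.98 × 280.6464 = 275.033472 now, so the tenant offers 275.033472, keeping 84.966528.
So by rejecting in round 1, the tenant gets 84.966528 next round, worth 0.96 × 84.966528 = 81.56786688 now.
Offer 110 ≥ 81.56786688, so the tenant accepts.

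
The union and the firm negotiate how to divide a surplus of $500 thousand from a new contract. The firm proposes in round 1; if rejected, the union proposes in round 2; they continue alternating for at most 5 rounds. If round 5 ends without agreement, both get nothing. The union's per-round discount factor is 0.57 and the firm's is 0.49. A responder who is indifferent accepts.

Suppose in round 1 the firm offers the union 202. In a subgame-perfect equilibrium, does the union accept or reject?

Round 5 (the firm proposes): the union will accept anything ≥ 0, so the firm offers 0 and keeps 500.
Round 4 (the union proposes): the firm can get 500 next round, worth 0.49 × 500 = 245 now. The union offers 245 and keeps 500 − 245 = 255.
Round 3 (the firm proposes): the union can get 255 next round, worth 0.57 × 255 = 145.35 now, so the firm offers 145.35, keeping 354.65.
Round 2 (the union proposes): the firm can get 354.65 next round, worth 0.49 × 354.65 = 173.7785 now, so the union offers 173.7785, keeping 326.2215.
So by rejecting in round 1, the union gets 326.2215 next round, worth 0.57 × 326.2215 = 185.946255 now.
Offer 202 ≥ 185.946255, so the union accepts.

Accept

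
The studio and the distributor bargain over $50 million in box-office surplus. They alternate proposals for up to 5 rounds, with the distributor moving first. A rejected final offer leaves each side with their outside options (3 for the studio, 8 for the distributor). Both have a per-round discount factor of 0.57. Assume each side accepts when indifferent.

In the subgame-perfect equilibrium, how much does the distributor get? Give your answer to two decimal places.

Work backward from the last round.
Round 5 (the distributor proposes): the studio gets 3 if talks fail, so the distributor offers 3 and keeps 47.
Round 4 (the studio proposes): the distributor can get 47 next round, worth 0.57 × 47 = 26.79 now. The studio offers 26.79 and keeps 50 − 26.79 = 23.21.
Round 3 (the distributor proposes): the studio can get 23.21 next round, worth 0.57 × 23.21 = 13.2297 now. The distributor offers 13.2297 and keeps 50 − 13.2297 = 36.7703.
Round 2 (the studio proposes): the distributor can get 36.7703 next round, worth 0.57 × 36.7703 = 20.959071 now. The studio offers 20.959071 and keeps 50 − 20.959071 = 29.040929.
Round 1 (the distributor proposes): the studio can get 29.040929 next round, worth 0.57 × 29.040929 = 16.55332953 now; the distributor offers that and keeps 33.44667047.

33.45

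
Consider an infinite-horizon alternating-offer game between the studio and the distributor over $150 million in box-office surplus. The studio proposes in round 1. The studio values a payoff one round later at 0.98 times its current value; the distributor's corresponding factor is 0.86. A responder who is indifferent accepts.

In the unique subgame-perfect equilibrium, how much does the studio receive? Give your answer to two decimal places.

In a stationary SPE each proposer offers the other exactly their discounted continuation value.
If the studio keeps x when proposing and the distributor keeps y when proposing, then x = 150 − 0.86y and y = 150 − 0.98x.
Solving: x = 150(1 − 0.86) / (1 − 0.98·0.86) = 21 / 0.1572 ≈ 133.5878.
The distributor gets 150 − 133.5878 ≈ 16.4122.

133.59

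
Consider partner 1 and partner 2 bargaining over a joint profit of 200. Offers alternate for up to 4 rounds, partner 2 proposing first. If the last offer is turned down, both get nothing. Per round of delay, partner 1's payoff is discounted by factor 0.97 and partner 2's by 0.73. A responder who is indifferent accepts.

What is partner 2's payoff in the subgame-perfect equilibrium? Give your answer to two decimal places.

Round 4 (partner 1 proposes): partner 2 will accept anything ≥ 0, so partner 1 offers 0 and keeps 200.
Round 3 (partner 2 proposes): partner 1 can get 200 next round, worth 0.97 × 200 = 194 now. Partner 2 offers 194 and keeps 200 − 194 = 6.
Round 2 (partner 1 proposes): partner 2 can get 6 next round, worth 0.73 × 6 = 4.38 now; partner 1 offers that and keeps 195.62.
Round 1 (partner 2 proposes): partner 1 can get 195.62 next round, worth 0.97 × 195.62 = 189.7514 now. Partner 2 offers 189.7514 and keeps 200 − 189.7514 = 10.2486.

10.25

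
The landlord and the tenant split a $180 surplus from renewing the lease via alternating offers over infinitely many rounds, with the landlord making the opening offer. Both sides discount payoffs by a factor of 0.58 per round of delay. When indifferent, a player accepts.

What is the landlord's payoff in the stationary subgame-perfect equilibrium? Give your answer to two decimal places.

Let x be the landlord's share when the landlord proposes and y be the tenant's share when the tenant proposes.
The tenant accepts iff offered ≥ 0.58·y, so x = 180 − 0.58y. Symmetrically y = 180 − 0.58x.
Substituting: x = 180 − 0.58(180 − 0.58x), giving x(1 − 0.58·0.58) = 180(1 − 0.58).
So x = 180 × 0.42 / 0.6636 ≈ 113.9241, and the tenant receives 180 − x ≈ 66.0759.

113.92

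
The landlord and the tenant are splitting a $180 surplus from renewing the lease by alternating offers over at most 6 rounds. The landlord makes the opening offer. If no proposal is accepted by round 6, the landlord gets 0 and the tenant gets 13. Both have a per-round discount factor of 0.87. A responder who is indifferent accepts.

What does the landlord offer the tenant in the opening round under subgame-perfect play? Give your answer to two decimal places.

125.48

Round 6 (the tenant proposes): the landlord will accept anything ≥ 0, so the tenant offers 0 and keeps 180.
Round 5 (the landlord proposes): the tenant can get 180 next round, worth 0.87 × 180 = 156.6 now. The landlord offers 156.6 and keeps 180 − 156.6 = 23.4.
Round 4 (the tenant proposes): the landlord can get 23.4 next round, worth 0.87 × 23.4 = 20.358 now; the tenant offers that and keeps 159.642.
Round 3 (the landlord proposes): the tenant can get 159.642 next round, worth 0.87 × 159.642 = 138.88854 now. The landlord offers 138.88854 and keeps 180 − 138.88854 = 41.11146.
Round 2 (the tenant proposes): the landlord can get 41.11146 next round, worth 0.87 × 41.11146 = 35.7669702 now, so the tenant offers 35.7669702, keeping 144.2330298.
Round 1 (the landlord proposes): the tenant can get 144.2330298 next round, worth 0.87 × 144.2330298 = 125.482735926 now, so the landlord offers 125.482735926, keeping 54.517264074.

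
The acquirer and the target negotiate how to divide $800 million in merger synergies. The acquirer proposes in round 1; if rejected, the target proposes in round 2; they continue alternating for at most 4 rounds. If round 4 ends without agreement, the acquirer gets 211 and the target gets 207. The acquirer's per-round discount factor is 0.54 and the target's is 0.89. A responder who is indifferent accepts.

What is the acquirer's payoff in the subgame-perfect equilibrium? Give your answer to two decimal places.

Solve by backward induction from round 4.
Round 4 (the target proposes): the acquirer gets 211 if talks fail, so the target offers 211 and keeps 589.
Round 3 (the acquirer proposes): the target can get 589 next round, worth 0.89 × 589 = 524.21 now, so the acquirer offers 524.21, keeping 275.79.
Round 2 (the target proposes): the acquirer can get 275.79 next round, worth 0.54 × 275.79 = 148.9266 now. The target offers 148.9266 and keeps 800 − 148.9266 = 651.0734.
Round 1 (the acquirer proposes): the target can get 651.0734 next round, worth 0.89 × 651.0734 = 579.455326 now, so the acquirer offers 579.455326, keeping 220.544674.

220.54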